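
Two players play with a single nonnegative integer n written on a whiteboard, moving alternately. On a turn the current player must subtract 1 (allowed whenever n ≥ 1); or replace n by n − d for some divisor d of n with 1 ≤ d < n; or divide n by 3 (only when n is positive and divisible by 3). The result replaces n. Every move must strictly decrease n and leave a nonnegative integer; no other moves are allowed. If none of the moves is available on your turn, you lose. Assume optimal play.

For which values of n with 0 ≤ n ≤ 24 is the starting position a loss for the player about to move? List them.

Work bottom-up. With no move the player to move loses. Otherwise the position is W if at least one move leads to an L position for the opponent, and L if every move leads to a W.
n=0: no move → L
n=1: W (go to 0, an L position)
n=2: L (sole option 1(W) is W)
n=3: W (go to 2, an L position)
n=4: W (go to 2, an L position)
n=5: L (sole option 4(W) is W)
n=6: W (go to 2, an L position)
n=7: L (sole option 6(W) is W)
n=8: W (go to 7, an L position)
n=9: L (options 3(W), 6(W), 8(W) are all W)
n=10: W (go to 5, an L position)
n=11: L (sole option 10(W) is W)
n=12: W (go to 9, an L position)
n=13: L (sole option 12(W) is W)
n=14: W (go to 7, an L position)
n=15: W (go to 5, an L position)
n=16: L (options 8(W), 12(W), 14(W), 15(W) are all W)
n=17: W (go to 16, an L position)
n=18: W (go to 9, an L position)
n=19: L (sole option 18(W) is W)
n=20: W (go to 16, an L position)
n=21: W (go to 7, an L position)
n=22: W (go to 11, an L position)
n=23: L (sole option 22(W) is W)
n=24: W (go to 16, an L position)
Reading off the rows marked L gives the requested list; there are 10 such values of n.

0, 2, 5, 7, 9, 11, 13, 16, 19, 23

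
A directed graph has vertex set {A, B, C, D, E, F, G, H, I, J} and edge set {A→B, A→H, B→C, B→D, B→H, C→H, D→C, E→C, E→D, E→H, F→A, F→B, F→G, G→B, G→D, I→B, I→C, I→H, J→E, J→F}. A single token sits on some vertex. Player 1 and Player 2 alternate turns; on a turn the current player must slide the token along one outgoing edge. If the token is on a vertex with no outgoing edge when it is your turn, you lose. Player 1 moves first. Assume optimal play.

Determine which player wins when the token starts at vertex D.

Player 2 wins.

Classify positions by backward induction: terminal positions (no move available) are L. From any other position, the mover wins iff some move reaches an L.
Every edge goes from a vertex to one that appears earlier in the order H, C, D, B, E, G, A, I, F, J, so processing vertices in that order labels each vertex after all of its successors.
H: no outgoing edge → L
C: can move to H, which is L ⇒ W
D: the only move is to C(W), a W ⇒ L
B: can move to D, which is L ⇒ W
E: can move to D, which is L ⇒ W
G: can move to D, which is L ⇒ W
A: can move to H, which is L ⇒ W
I: can move to H, which is L ⇒ W
F: moves to A(W), G(W), B(W); every one is W ⇒ L
J: can move to F, which is L ⇒ W
Every move from D reaches a W position, so the mover loses.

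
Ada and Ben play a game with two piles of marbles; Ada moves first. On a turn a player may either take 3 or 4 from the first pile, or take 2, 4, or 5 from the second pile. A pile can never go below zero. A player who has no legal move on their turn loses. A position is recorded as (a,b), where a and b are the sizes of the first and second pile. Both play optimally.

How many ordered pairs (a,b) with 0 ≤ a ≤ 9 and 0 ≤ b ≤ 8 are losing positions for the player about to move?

Use the standard recursion: the mover loses at a terminal position; elsewhere, the mover wins exactly when some move hands the opponent an L position.
Every move lowers a or b (never raises either), so fill the grid row by row in increasing a, and left to right within a row: each cell's successors are then already labelled.
      b=0  b=1  b=2  b=3  b=4  b=5  b=6  b=7  b=8
a=0:    L    L    W    W    W    W    W    L    L
a=1:    L    L    W    W    W    W    W    L    L
a=2:    L    L    W    W    W    W    W    L    L
a=3:    W    W    L    L    W    W    W    W    W
a=4:    W    W    L    L    W    W    W    W    W
a=5:    W    W    L    L    W    W    W    W    W
a=6:    W    W    W    W    L    L    W    W    W
a=7:    L    L    W    W    W    W    W    L    L
a=8:    L    L    W    W    W    W    W    L    L
a=9:    L    L    W    W    W    W    W    L    L
Cells with no legal move (terminal, hence L): (0,0), (0,1), (1,0), (1,1), (2,0), (2,1).
The remaining L cells, each justified by listing all of its moves:
(0,7): only reaches (0,5)(W), (0,3)(W), (0,2)(W), all W → L
(0,8): only reaches (0,6)(W), (0,4)(W), (0,3)(W), all W → L
(1,7): only reaches (1,5)(W), (1,3)(W), (1,2)(W), all W → L
(1,8): only reaches (1,6)(W), (1,4)(W), (1,3)(W), all W → L
(2,7): only reaches (2,5)(W), (2,3)(W), (2,2)(W), all W → L
(2,8): only reaches (2,6)(W), (2,4)(W), (2,3)(W), all W → L
(3,2): only reaches (0,2)(W), (3,0)(W), all W → L
(3,3): only reaches (0,3)(W), (3,1)(W), all W → L
(4,2): only reaches (1,2)(W), (0,2)(W), (4,0)(W), all W → L
(4,3): only reaches (1,3)(W), (0,3)(W), (4,1)(W), all W → L
(5,2): only reaches (2,2)(W), (1,2)(W), (5,0)(W), all W → L
(5,3): only reaches (2,3)(W), (1,3)(W), (5,1)(W), all W → L
(6,4): only reaches (3,4)(W), (2,4)(W), (6,2)(W), (6,0)(W), all W → L
(6,5): only reaches (3,5)(W), (2,5)(W), (6,3)(W), (6,1)(W), (6,0)(W), all W → L
(7,0): only reaches (4,0)(W), (3,0)(W), all W → L
(7,1): only reaches (4,1)(W), (3,1)(W), all W → L
(7,7): only reaches (4,7)(W), (3,7)(W), (7,5)(W), (7,3)(W), (7,2)(W), all W → L
(7,8): only reaches (4,8)(W), (3,8)(W), (7,6)(W), (7,4)(W), (7,3)(W), all W → L
(8,0): only reaches (5,0)(W), (4,0)(W), all W → L
(8,1): only reaches (5,1)(W), (4,1)(W), all W → L
(8,7): only reaches (5,7)(W), (4,7)(W), (8,5)(W), (8,3)(W), (8,2)(W), all W → L
(8,8): only reaches (5,8)(W), (4,8)(W), (8,6)(W), (8,4)(W), (8,3)(W), all W → L
(9,0): only reaches (6,0)(W), (5,0)(W), all W → L
(9,1): only reaches (6,1)(W), (5,1)(W), all W → L
(9,7): only reaches (6,7)(W), (5,7)(W), (9,5)(W), (9,3)(W), (9,2)(W), all W → L
(9,8): only reaches (6,8)(W), (5,8)(W), (9,6)(W), (9,4)(W), (9,3)(W), all W → L
Every other cell has at least one move into one of the L cells above, so it is W.
L cells per row: a=0: 4, a=1: 4, a=2: 4, a=3: 2, a=4: 2, a=5: 2, a=6: 2, a=7: 4, a=8: 4, a=9: 4; total 32.

32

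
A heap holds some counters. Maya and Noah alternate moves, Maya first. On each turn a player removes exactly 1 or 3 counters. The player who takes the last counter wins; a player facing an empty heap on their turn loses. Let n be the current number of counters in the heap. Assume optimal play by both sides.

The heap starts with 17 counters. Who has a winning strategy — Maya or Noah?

Compute win/loss labels from the base case upward. A position with no move is L. Any other position is W if it can reach an L in one move, else L.
n=0: no move → L
n=1: reaches L-position 0 → W
n=2: only reaches 1(W), which is W → L
n=3: reaches L-position 2 → W
n=4: only reaches 3(W), 1(W), all W → L
n=5: reaches L-position 4 → W
n=6: only reaches 5(W), 3(W), all W → L
n=7: reaches L-position 6 → W
n=8: only reaches 7(W), 5(W), all W → L
n=9: reaches L-position 8 → W
n=10: only reaches 9(W), 7(W), all W → L
n=11: reaches L-position 10 → W
n=12: only reaches 11(W), 9(W), all W → L
n=13: reaches L-position 12 → W
n=14: only reaches 13(W), 11(W), all W → L
n=15: reaches L-position 14 → W
n=16: only reaches 15(W), 13(W), all W → L
n=17: reaches L-position 16 → W
The starting position 17 is W: Maya should remove 1, leaving 16, handing over an L position.

Maya wins.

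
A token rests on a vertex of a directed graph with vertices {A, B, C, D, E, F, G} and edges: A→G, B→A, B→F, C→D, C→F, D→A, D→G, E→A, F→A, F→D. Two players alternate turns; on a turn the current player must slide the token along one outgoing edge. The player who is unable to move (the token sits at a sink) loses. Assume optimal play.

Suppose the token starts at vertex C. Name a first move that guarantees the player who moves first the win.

Use the standard recursion: the mover loses at a terminal position; elsewhere, the mover wins exactly when some move hands the opponent an L position.
Every edge goes from a vertex to one that appears earlier in the order G, A, D, F, C, B, E, so processing vertices in that order labels each vertex after all of its successors.
G: no outgoing edge → L
A: reaches L-position G → W
D: reaches L-position G → W
F: only reaches D(W), A(W), all W → L
C: reaches L-position F → W
B: reaches L-position F → W
E: only reaches A(W), which is W → L
From C, the L positions reachable in one move are: F.

Move to F.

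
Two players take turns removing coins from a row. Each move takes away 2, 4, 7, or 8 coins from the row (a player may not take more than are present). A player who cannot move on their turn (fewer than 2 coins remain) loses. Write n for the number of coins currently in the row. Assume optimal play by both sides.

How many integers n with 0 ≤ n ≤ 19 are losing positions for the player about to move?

Positions with no move are L. A position that does have a move is losing for the player to move precisely when every available move leads to a winning position for the opponent. Fill in the labels:
n=0: no move → L
n=1: no move → L
n=2: →0(L), so W
n=3: →1(L), so W
n=4: →0(L), so W
n=5: →1(L), so W
n=6: →4(W), 2(W) — all W, so L
n=7: →0(L), so W
n=8: →6(L), so W
n=9: →1(L), so W
n=10: →6(L), so W
n=11: →9(W), 7(W), 4(W), 3(W) — all W, so L
n=12: →10(W), 8(W), 5(W), 4(W) — all W, so L
n=13: →11(L), so W
n=14: →12(L), so W
n=15: →11(L), so W
n=16: →12(L), so W
n=17: →15(W), 13(W), 10(W), 9(W) — all W, so L
n=18: →11(L), so W
n=19: →17(L), so W
L entries with 0 ≤ n ≤ 19: n = 0, 1, 6, 11, 12, 17; that makes 6.

6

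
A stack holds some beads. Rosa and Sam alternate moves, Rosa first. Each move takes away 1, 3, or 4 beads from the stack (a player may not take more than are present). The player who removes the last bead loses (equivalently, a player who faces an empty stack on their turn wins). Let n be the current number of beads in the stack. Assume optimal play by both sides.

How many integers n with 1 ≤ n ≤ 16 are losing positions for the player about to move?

Build the W/L table. Terminal = W. A non-terminal position is W if it has a move to some L; otherwise it is L.
n=0: no move; the opponent has just taken the last bead and therefore loses → W
n=1: L (sole option 0(W) is W)
n=2: W (go to 1, an L position)
n=3: L (options 2(W), 0(W) are all W)
n=4: W (go to 3, an L position)
n=5: W (go to 1, an L position)
n=6: W (go to 3, an L position)
n=7: W (go to 3, an L position)
n=8: L (options 7(W), 5(W), 4(W) are all W)
n=9: W (go to 8, an L position)
n=10: L (options 9(W), 7(W), 6(W) are all W)
n=11: W (go to 10, an L position)
n=12: W (go to 8, an L position)
n=13: W (go to 10, an L position)
n=14: W (go to 10, an L position)
n=15: L (options 14(W), 12(W), 11(W) are all W)
n=16: W (go to 15, an L position)
L entries with 1 ≤ n ≤ 16 (the range starts at n=1): n = 1, 3, 8, 10, 15; that makes 5.

5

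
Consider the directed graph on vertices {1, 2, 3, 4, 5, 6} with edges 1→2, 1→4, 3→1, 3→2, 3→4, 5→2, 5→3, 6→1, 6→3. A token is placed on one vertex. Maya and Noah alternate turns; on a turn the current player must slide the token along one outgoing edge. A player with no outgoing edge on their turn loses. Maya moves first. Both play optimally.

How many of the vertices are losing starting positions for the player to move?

Label each position W (a win for the player to move) or L (a loss). A position with no legal move is L; any other position is W exactly when some move reaches an L, and L when every move reaches a W.
Every edge goes from a vertex to one that appears earlier in the order 4, 2, 1, 3, 5, 6, so processing vertices in that order labels each vertex after all of its successors.
4: no outgoing edge → L
2: no outgoing edge → L
1: reaches L-position 2 → W
3: reaches L-position 2 → W
5: reaches L-position 2 → W
6: only reaches 3(W), 1(W), all W → L
The L vertices are 2, 4, 6; that is 3 in all.

3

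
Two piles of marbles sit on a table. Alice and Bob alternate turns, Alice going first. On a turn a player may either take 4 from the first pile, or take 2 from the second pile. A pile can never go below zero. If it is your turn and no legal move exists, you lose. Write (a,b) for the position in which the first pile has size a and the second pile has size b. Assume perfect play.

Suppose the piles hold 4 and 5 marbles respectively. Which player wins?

Alice wins.

Build the W/L table. Terminal = L. A non-terminal position is W if it has a move to some L; otherwise it is L.
No move ever increases a pile, so every position that can arise here has a ≤ 4 and b ≤ 5; it is enough to label the cells with 0 ≤ a ≤ 4 and 0 ≤ b ≤ 5.
Every move lowers a or b (never raises either), so fill the grid row by row in increasing a, and left to right within a row: each cell's successors are then already labelled.
      b=0  b=1  b=2  b=3  b=4  b=5
a=0:    L    L    W    W    L    L
a=1:    L    L    W    W    L    L
a=2:    L    L    W    W    L    L
a=3:    L    L    W    W    L    L
a=4:    W    W    L    L    W    W
Cells with no legal move (terminal, hence L): (0,0), (0,1), (1,0), (1,1), (2,0), (2,1), (3,0), (3,1).
The remaining L cells, each justified by listing all of its moves:
(0,4): →(0,2)(W) only, which is W, so L
(0,5): →(0,3)(W) only, which is W, so L
(1,4): →(1,2)(W) only, which is W, so L
(1,5): →(1,3)(W) only, which is W, so L
(2,4): →(2,2)(W) only, which is W, so L
(2,5): →(2,3)(W) only, which is W, so L
(3,4): →(3,2)(W) only, which is W, so L
(3,5): →(3,3)(W) only, which is W, so L
(4,2): →(0,2)(W), (4,0)(W) — all W, so L
(4,3): →(0,3)(W), (4,1)(W) — all W, so L
Every other cell has at least one move into one of the L cells above, so it is W.
From (4,5) Alice can move to (0,5), reaching an L position.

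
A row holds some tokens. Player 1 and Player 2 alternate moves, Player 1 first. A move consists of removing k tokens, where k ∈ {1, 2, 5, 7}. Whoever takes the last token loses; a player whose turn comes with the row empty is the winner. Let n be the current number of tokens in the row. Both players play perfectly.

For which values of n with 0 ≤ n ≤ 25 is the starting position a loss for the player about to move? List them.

Build the W/L table. Terminal = W. A non-terminal position is W if it has a move to some L; otherwise it is L.
n=0: no move; the opponent has just taken the last token and therefore loses → W
n=1: L (sole option 0(W) is W)
n=2: W (go to 1, an L position)
n=3: W (go to 1, an L position)
n=4: L (options 3(W), 2(W) are all W)
n=5: W (go to 4, an L position)
n=6: W (go to 4, an L position)
n=7: L (options 6(W), 5(W), 2(W), 0(W) are all W)
n=8: W (go to 7, an L position)
n=9: W (go to 7, an L position)
n=10: L (options 9(W), 8(W), 5(W), 3(W) are all W)
n=11: W (go to 10, an L position)
n=12: W (go to 10, an L position)
n=13: L (options 12(W), 11(W), 8(W), 6(W) are all W)
n=14: W (go to 13, an L position)
n=15: W (go to 13, an L position)
n=16: L (options 15(W), 14(W), 11(W), 9(W) are all W)
n=17: W (go to 16, an L position)
n=18: W (go to 16, an L position)
n=19: L (options 18(W), 17(W), 14(W), 12(W) are all W)
n=20: W (go to 19, an L position)
n=21: W (go to 19, an L position)
n=22: L (options 21(W), 20(W), 17(W), 15(W) are all W)
n=23: W (go to 22, an L position)
n=24: W (go to 22, an L position)
n=25: L (options 24(W), 23(W), 20(W), 18(W) are all W)
Reading off the rows marked L gives the requested list; there are 9 such values of n.

1, 4, 7, 10, 13, 16, 19, 22, 25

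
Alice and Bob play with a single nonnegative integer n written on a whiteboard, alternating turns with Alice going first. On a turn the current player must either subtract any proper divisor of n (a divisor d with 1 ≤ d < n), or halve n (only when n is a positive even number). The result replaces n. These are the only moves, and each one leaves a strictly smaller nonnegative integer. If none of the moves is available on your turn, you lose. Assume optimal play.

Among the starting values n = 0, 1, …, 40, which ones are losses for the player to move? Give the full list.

0, 1, 3, 5, 7, 9, 11, 13, 15, 17, 19, 21, 23, 25, 27, 29, 31, 33, 35, 37, 39

Build the W/L table. Terminal = L. A non-terminal position is W if it has a move to some L; otherwise it is L.
n=0: no move → L
n=1: no move → L
n=2: →1(L), so W
n=3: →2(W) only, which is W, so L
n=4: →3(L), so W
n=5: →4(W) only, which is W, so L
n=6: →3(L), so W
n=7: →6(W) only, which is W, so L
n=8: →7(L), so W
n=9: →6(W), 8(W) — all W, so L
n=10: →5(L), so W
n=11: →10(W) only, which is W, so L
n=12: →9(L), so W
n=13: →12(W) only, which is W, so L
n=14: →7(L), so W
n=15: →10(W), 12(W), 14(W) — all W, so L
n=16: →15(L), so W
n=17: →16(W) only, which is W, so L
n=18: →9(L), so W
n=19: →18(W) only, which is W, so L
n=20: →15(L), so W
n=21: →14(W), 18(W), 20(W) — all W, so L
n=22: →11(L), so W
n=23: →22(W) only, which is W, so L
n=24: →21(L), so W
n=25: →20(W), 24(W) — all W, so L
n=26: →13(L), so W
n=27: →18(W), 24(W), 26(W) — all W, so L
n=28: →21(L), so W
n=29: →28(W) only, which is W, so L
n=30: →15(L), so W
n=31: →30(W) only, which is W, so L
n=32: →31(L), so W
n=33: →22(W), 30(W), 32(W) — all W, so L
n=34: →17(L), so W
n=35: →28(W), 30(W), 34(W) — all W, so L
n=36: →27(L), so W
n=37: →36(W) only, which is W, so L
n=38: →19(L), so W
n=39: →26(W), 36(W), 38(W) — all W, so L
n=40: →35(L), so W
The losing starting values of n are exactly the entries labelled L in this table (21 of them).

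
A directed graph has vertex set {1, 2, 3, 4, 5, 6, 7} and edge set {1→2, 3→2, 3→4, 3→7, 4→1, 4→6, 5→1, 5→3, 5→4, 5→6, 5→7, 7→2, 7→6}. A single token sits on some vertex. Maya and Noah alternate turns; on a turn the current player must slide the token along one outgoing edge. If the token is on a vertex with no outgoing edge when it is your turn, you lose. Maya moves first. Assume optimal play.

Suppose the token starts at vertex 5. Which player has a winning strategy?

Work bottom-up. With no move the player to move loses. Otherwise the position is W if at least one move leads to an L position for the opponent, and L if every move leads to a W.
Every edge goes from a vertex to one that appears earlier in the order 2, 6, 1, 7, 4, 3, 5, so processing vertices in that order labels each vertex after all of its successors.
2: no outgoing edge → L
6: no outgoing edge → L
1: reaches L-position 2 → W
7: reaches L-position 6 → W
4: reaches L-position 6 → W
3: reaches L-position 2 → W
5: reaches L-position 6 → W
The starting position 5 is W: Maya should move to 6, handing over an L position.

Maya wins.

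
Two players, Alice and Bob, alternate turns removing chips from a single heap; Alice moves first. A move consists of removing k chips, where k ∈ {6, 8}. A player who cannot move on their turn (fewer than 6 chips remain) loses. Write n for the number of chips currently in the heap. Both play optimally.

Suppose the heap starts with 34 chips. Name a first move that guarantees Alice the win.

Classify positions by backward induction: terminal positions (no move available) are L. From any other position, the mover wins iff some move reaches an L.
n=0: no move → L
n=1: no move → L
n=2: no move → L
n=3: no move → L
n=4: no move → L
n=5: no move → L
n=6: →0(L), so W
n=7: →1(L), so W
n=8: →2(L), so W
n=9: →3(L), so W
n=10: →4(L), so W
n=11: →5(L), so W
n=12: →4(L), so W
n=13: →5(L), so W
n=14: →8(W), 6(W) — all W, so L
n=15: →9(W), 7(W) — all W, so L
n=16: →10(W), 8(W) — all W, so L
n=17: →11(W), 9(W) — all W, so L
n=18: →12(W), 10(W) — all W, so L
n=19: →13(W), 11(W) — all W, so L
n=20: →14(L), so W
n=21: →15(L), so W
n=22: →16(L), so W
n=23: →17(L), so W
n=24: →18(L), so W
n=25: →19(L), so W
n=26: →18(L), so W
n=27: →19(L), so W
n=28: →22(W), 20(W) — all W, so L
n=29: →23(W), 21(W) — all W, so L
n=30: →24(W), 22(W) — all W, so L
n=31: →25(W), 23(W) — all W, so L
n=32: →26(W), 24(W) — all W, so L
n=33: →27(W), 25(W) — all W, so L
n=34: →28(L), so W
From 34, the L positions reachable in one move are: 28.

Remove 6, leaving 28.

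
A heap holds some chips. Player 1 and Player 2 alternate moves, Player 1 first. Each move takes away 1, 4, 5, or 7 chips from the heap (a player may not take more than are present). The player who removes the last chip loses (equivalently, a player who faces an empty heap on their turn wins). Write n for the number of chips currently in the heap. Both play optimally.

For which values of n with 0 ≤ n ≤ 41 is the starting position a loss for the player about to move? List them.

Label each position W (a win for the player to move) or L (a loss). A position with no legal move is W; any other position is W exactly when some move reaches an L, and L when every move reaches a W.
n=0: no move; the opponent has just taken the last chip and therefore loses → W
n=1: →0(W) only, which is W, so L
n=2: →1(L), so W
n=3: →2(W) only, which is W, so L
n=4: →3(L), so W
n=5: →1(L), so W
n=6: →1(L), so W
n=7: →3(L), so W
n=8: →3(L), so W
n=9: →8(W), 5(W), 4(W), 2(W) — all W, so L
n=10: →9(L), so W
n=11: →10(W), 7(W), 6(W), 4(W) — all W, so L
n=12: →11(L), so W
n=13: →9(L), so W
n=14: →9(L), so W
n=15: →11(L), so W
n=16: →11(L), so W
n=17: →16(W), 13(W), 12(W), 10(W) — all W, so L
n=18: →17(L), so W
n=19: →18(W), 15(W), 14(W), 12(W) — all W, so L
n=20: →19(L), so W
n=21: →17(L), so W
n=22: →17(L), so W
n=23: →19(L), so W
n=24: →19(L), so W
n=25: →24(W), 21(W), 20(W), 18(W) — all W, so L
n=26: →25(L), so W
n=27: →26(W), 23(W), 22(W), 20(W) — all W, so L
n=28: →27(L), so W
n=29: →25(L), so W
n=30: →25(L), so W
n=31: →27(L), so W
n=32: →27(L), so W
n=33: →32(W), 29(W), 28(W), 26(W) — all W, so L
n=34: →33(L), so W
n=35: →34(W), 31(W), 30(W), 28(W) — all W, so L
n=36: →35(L), so W
n=37: →33(L), so W
n=38: →33(L), so W
n=39: →35(L), so W
n=40: →35(L), so W
n=41: →40(W), 37(W), 36(W), 34(W) — all W, so L
The losing starting values of n are exactly the entries labelled L in this table (11 of them).

1, 3, 9, 11, 17, 19, 25, 27, 33, 35, 41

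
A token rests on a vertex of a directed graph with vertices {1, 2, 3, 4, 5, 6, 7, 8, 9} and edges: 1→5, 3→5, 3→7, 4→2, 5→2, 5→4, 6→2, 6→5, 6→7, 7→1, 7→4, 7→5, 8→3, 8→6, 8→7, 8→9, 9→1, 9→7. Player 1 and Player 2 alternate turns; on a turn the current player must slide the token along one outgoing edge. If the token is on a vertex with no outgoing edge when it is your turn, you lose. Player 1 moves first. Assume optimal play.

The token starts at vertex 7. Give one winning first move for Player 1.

Build the W/L table. Terminal = L. A non-terminal position is W if it has a move to some L; otherwise it is L.
Every edge goes from a vertex to one that appears earlier in the order 2, 4, 5, 1, 7, 9, 6, 3, 8, so processing vertices in that order labels each vertex after all of its successors.
2: no outgoing edge → L
4: →2(L), so W
5: →2(L), so W
1: →5(W) only, which is W, so L
7: →1(L), so W
9: →1(L), so W
6: →2(L), so W
3: →7(W), 5(W) — all W, so L
8: →3(L), so W
From 7, the L positions reachable in one move are: 1.

Move to 1.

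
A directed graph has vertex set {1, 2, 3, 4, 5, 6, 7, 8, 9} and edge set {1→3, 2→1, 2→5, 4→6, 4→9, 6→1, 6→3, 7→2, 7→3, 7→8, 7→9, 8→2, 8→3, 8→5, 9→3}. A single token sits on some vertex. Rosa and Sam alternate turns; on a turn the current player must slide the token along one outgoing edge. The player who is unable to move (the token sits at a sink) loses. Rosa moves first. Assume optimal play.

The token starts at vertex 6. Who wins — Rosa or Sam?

Work bottom-up. With no move the player to move loses. Otherwise the position is W if at least one move leads to an L position for the opponent, and L if every move leads to a W.
Every edge goes from a vertex to one that appears earlier in the order 3, 5, 1, 6, 9, 2, 8, 7, 4, so processing vertices in that order labels each vertex after all of its successors.
3: no outgoing edge → L
5: no outgoing edge → L
1: →3(L), so W
6: →3(L), so W
9: →3(L), so W
2: →5(L), so W
8: →5(L), so W
7: →3(L), so W
4: →9(W), 6(W) — all W, so L
From 6 Rosa can move to 3, reaching an L position.

Rosa wins.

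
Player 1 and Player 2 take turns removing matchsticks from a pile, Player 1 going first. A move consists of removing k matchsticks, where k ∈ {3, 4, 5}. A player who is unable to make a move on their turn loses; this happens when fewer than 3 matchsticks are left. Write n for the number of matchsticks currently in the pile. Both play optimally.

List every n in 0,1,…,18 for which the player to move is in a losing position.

Positions with no move are L. A position that does have a move is losing for the player to move precisely when every available move leads to a winning position for the opponent. Fill in the labels:
n=0: no move → L
n=1: no move → L
n=2: no move → L
n=3: W (go to 0, an L position)
n=4: W (go to 1, an L position)
n=5: W (go to 2, an L position)
n=6: W (go to 2, an L position)
n=7: W (go to 2, an L position)
n=8: L (options 5(W), 4(W), 3(W) are all W)
n=9: L (options 6(W), 5(W), 4(W) are all W)
n=10: L (options 7(W), 6(W), 5(W) are all W)
n=11: W (go to 8, an L position)
n=12: W (go to 9, an L position)
n=13: W (go to 10, an L position)
n=14: W (go to 10, an L position)
n=15: W (go to 10, an L position)
n=16: L (options 13(W), 12(W), 11(W) are all W)
n=17: L (options 14(W), 13(W), 12(W) are all W)
n=18: L (options 15(W), 14(W), 13(W) are all W)
The losing starting values of n are exactly the entries labelled L in this table (9 of them).

0, 1, 2, 8, 9, 10, 16, 17, 18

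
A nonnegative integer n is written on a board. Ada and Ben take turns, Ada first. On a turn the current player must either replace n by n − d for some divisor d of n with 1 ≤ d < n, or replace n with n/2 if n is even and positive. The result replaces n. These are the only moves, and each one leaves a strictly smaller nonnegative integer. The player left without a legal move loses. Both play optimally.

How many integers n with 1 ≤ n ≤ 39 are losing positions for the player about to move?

20

Build the W/L table. Terminal = L. A non-terminal position is W if it has a move to some L; otherwise it is L.
n=0: no move → L
n=1: no move → L
n=2: can move to 1, which is L ⇒ W
n=3: the only move is to 2(W), a W ⇒ L
n=4: can move to 3, which is L ⇒ W
n=5: the only move is to 4(W), a W ⇒ L
n=6: can move to 3, which is L ⇒ W
n=7: the only move is to 6(W), a W ⇒ L
n=8: can move to 7, which is L ⇒ W
n=9: moves to 6(W), 8(W); every one is W ⇒ L
n=10: can move to 5, which is L ⇒ W
n=11: the only move is to 10(W), a W ⇒ L
n=12: can move to 9, which is L ⇒ W
n=13: the only move is to 12(W), a W ⇒ L
n=14: can move to 7, which is L ⇒ W
n=15: moves to 10(W), 12(W), 14(W); every one is W ⇒ L
n=16: can move to 15, which is L ⇒ W
n=17: the only move is to 16(W), a W ⇒ L
n=18: can move to 9, which is L ⇒ W
n=19: the only move is to 18(W), a W ⇒ L
n=20: can move to 15, which is L ⇒ W
n=21: moves to 14(W), 18(W), 20(W); every one is W ⇒ L
n=22: can move to 11, which is L ⇒ W
n=23: the only move is to 22(W), a W ⇒ L
n=24: can move to 21, which is L ⇒ W
n=25: moves to 20(W), 24(W); every one is W ⇒ L
n=26: can move to 13, which is L ⇒ W
n=27: moves to 18(W), 24(W), 26(W); every one is W ⇒ L
n=28: can move to 21, which is L ⇒ W
n=29: the only move is to 28(W), a W ⇒ L
n=30: can move to 15, which is L ⇒ W
n=31: the only move is to 30(W), a W ⇒ L
n=32: can move to 31, which is L ⇒ W
n=33: moves to 22(W), 30(W), 32(W); every one is W ⇒ L
n=34: can move to 17, which is L ⇒ W
n=35: moves to 28(W), 30(W), 34(W); every one is W ⇒ L
n=36: can move to 27, which is L ⇒ W
n=37: the only move is to 36(W), a W ⇒ L
n=38: can move to 19, which is L ⇒ W
n=39: moves to 26(W), 36(W), 38(W); every one is W ⇒ L
L entries with 1 ≤ n ≤ 39 (n=0 is outside the asked range and is not counted): n = 1, 3, 5, 7, 9, 11, 13, 15, 17, 19, 21, 23, 25, 27, 29, 31, 33, 35, 37, 39; that makes 20.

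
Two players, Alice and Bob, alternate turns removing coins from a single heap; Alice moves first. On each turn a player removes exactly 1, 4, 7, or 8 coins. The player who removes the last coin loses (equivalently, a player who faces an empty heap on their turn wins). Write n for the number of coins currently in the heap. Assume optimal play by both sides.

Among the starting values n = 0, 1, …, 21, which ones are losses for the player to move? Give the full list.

1, 3, 6, 12, 15, 17

Compute win/loss labels from the base case upward. A position with no move is W. Any other position is W if it can reach an L in one move, else L.
n=0: no move; the opponent has just taken the last coin and therefore loses → W
n=1: →0(W) only, which is W, so L
n=2: →1(L), so W
n=3: →2(W) only, which is W, so L
n=4: →3(L), so W
n=5: →1(L), so W
n=6: →5(W), 2(W) — all W, so L
n=7: →6(L), so W
n=8: →1(L), so W
n=9: →1(L), so W
n=10: →6(L), so W
n=11: →3(L), so W
n=12: →11(W), 8(W), 5(W), 4(W) — all W, so L
n=13: →12(L), so W
n=14: →6(L), so W
n=15: →14(W), 11(W), 8(W), 7(W) — all W, so L
n=16: →15(L), so W
n=17: →16(W), 13(W), 10(W), 9(W) — all W, so L
n=18: →17(L), so W
n=19: →15(L), so W
n=20: →12(L), so W
n=21: →17(L), so W
Reading off the rows marked L gives the requested list; there are 6 such values of n.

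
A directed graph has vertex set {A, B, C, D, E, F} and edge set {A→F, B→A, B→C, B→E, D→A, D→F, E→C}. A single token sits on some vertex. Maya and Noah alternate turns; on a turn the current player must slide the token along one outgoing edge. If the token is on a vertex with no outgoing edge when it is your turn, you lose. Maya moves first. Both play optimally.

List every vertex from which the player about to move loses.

Compute win/loss labels from the base case upward. A position with no move is L. Any other position is W if it can reach an L in one move, else L.
Every edge goes from a vertex to one that appears earlier in the order C, F, E, A, B, D, so processing vertices in that order labels each vertex after all of its successors.
C: no outgoing edge → L
F: no outgoing edge → L
E: can move to C, which is L ⇒ W
A: can move to F, which is L ⇒ W
B: can move to C, which is L ⇒ W
D: can move to F, which is L ⇒ W
The losing starting vertices are exactly the entries labelled L in this table (2 of them).

C, F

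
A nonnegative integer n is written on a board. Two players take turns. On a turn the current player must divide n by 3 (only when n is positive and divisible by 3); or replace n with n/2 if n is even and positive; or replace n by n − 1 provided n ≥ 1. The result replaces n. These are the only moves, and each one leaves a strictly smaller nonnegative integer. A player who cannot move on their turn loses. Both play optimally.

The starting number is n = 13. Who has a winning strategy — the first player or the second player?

The second player wins.

Compute win/loss labels from the base case upward. A position with no move is L. Any other position is W if it can reach an L in one move, else L.
n=0: no move → L
n=1: reaches L-position 0 → W
n=2: only reaches 1(W), which is W → L
n=3: reaches L-position 2 → W
n=4: reaches L-position 2 → W
n=5: only reaches 4(W), which is W → L
n=6: reaches L-position 2 → W
n=7: only reaches 6(W), which is W → L
n=8: reaches L-position 7 → W
n=9: only reaches 3(W), 8(W), all W → L
n=10: reaches L-position 5 → W
n=11: only reaches 10(W), which is W → L
n=12: reaches L-position 11 → W
n=13: only reaches 12(W), which is W → L
The starting position 13 is L: whatever the player to move does, the opponent receives a W position.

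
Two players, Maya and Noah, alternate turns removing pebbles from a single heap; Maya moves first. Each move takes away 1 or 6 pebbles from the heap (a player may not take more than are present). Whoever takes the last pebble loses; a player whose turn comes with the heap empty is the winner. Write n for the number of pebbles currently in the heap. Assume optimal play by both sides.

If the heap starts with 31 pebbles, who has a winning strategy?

Positions with no move are W. A position that does have a move is losing for the player to move precisely when every available move leads to a winning position for the opponent. Fill in the labels:
n=0: no move; the opponent has just taken the last pebble and therefore loses → W
n=1: the only move is to 0(W), a W ⇒ L
n=2: can move to 1, which is L ⇒ W
n=3: the only move is to 2(W), a W ⇒ L
n=4: can move to 3, which is L ⇒ W
n=5: the only move is to 4(W), a W ⇒ L
n=6: can move to 5, which is L ⇒ W
n=7: can move to 1, which is L ⇒ W
n=8: moves to 7(W), 2(W); every one is W ⇒ L
n=9: can move to 8, which is L ⇒ W
n=10: moves to 9(W), 4(W); every one is W ⇒ L
n=11: can move to 10, which is L ⇒ W
n=12: moves to 11(W), 6(W); every one is W ⇒ L
n=13: can move to 12, which is L ⇒ W
n=14: can move to 8, which is L ⇒ W
n=15: moves to 14(W), 9(W); every one is W ⇒ L
n=16: can move to 15, which is L ⇒ W
n=17: moves to 16(W), 11(W); every one is W ⇒ L
n=18: can move to 17, which is L ⇒ W
n=19: moves to 18(W), 13(W); every one is W ⇒ L
n=20: can move to 19, which is L ⇒ W
n=21: can move to 15, which is L ⇒ W
n=22: moves to 21(W), 16(W); every one is W ⇒ L
n=23: can move to 22, which is L ⇒ W
n=24: moves to 23(W), 18(W); every one is W ⇒ L
n=25: can move to 24, which is L ⇒ W
n=26: moves to 25(W), 20(W); every one is W ⇒ L
n=27: can move to 26, which is L ⇒ W
n=28: can move to 22, which is L ⇒ W
n=29: moves to 28(W), 23(W); every one is W ⇒ L
n=30: can move to 29, which is L ⇒ W
n=31: moves to 30(W), 25(W); every one is W ⇒ L
Every move from 31 reaches a W position, so the mover loses.

Noah wins.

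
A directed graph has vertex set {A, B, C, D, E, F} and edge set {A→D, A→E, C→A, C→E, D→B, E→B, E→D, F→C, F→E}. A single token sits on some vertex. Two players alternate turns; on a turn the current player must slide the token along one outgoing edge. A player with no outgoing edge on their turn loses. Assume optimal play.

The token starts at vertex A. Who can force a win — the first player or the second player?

The second player wins.

Build the W/L table. Terminal = L. A non-terminal position is W if it has a move to some L; otherwise it is L.
Every edge goes from a vertex to one that appears earlier in the order B, D, E, A, C, F, so processing vertices in that order labels each vertex after all of its successors.
B: no outgoing edge → L
D: W (go to B, an L position)
E: W (go to B, an L position)
A: L (options E(W), D(W) are all W)
C: W (go to A, an L position)
F: L (options C(W), E(W) are all W)
Every move from A reaches a W position, so the mover loses.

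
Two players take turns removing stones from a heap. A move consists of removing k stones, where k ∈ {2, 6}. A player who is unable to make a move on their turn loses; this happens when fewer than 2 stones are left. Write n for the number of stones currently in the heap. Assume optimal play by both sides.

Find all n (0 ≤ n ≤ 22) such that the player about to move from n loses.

0, 1, 4, 5, 8, 9, 12, 13, 16, 17, 20, 21

Classify positions by backward induction: terminal positions (no move available) are L. From any other position, the mover wins iff some move reaches an L.
n=0: no move → L
n=1: no move → L
n=2: →0(L), so W
n=3: →1(L), so W
n=4: →2(W) only, which is W, so L
n=5: →3(W) only, which is W, so L
n=6: →4(L), so W
n=7: →5(L), so W
n=8: →6(W), 2(W) — all W, so L
n=9: →7(W), 3(W) — all W, so L
n=10: →8(L), so W
n=11: →9(L), so W
n=12: →10(W), 6(W) — all W, so L
n=13: →11(W), 7(W) — all W, so L
n=14: →12(L), so W
n=15: →13(L), so W
n=16: →14(W), 10(W) — all W, so L
n=17: →15(W), 11(W) — all W, so L
n=18: →16(L), so W
n=19: →17(L), so W
n=20: →18(W), 14(W) — all W, so L
n=21: →19(W), 15(W) — all W, so L
n=22: →20(L), so W
The losing starting values of n are exactly the entries labelled L in this table (12 of them).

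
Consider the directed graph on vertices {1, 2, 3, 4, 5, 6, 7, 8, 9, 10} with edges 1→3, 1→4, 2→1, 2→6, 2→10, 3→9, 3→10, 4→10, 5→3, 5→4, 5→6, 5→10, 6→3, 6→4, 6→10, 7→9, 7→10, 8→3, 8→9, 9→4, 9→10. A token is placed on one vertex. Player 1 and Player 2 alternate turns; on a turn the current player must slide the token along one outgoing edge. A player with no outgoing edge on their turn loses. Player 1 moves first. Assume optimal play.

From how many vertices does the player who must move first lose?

Classify positions by backward induction: terminal positions (no move available) are L. From any other position, the mover wins iff some move reaches an L.
Every edge goes from a vertex to one that appears earlier in the order 10, 4, 9, 3, 1, 6, 7, 2, 5, 8, so processing vertices in that order labels each vertex after all of its successors.
10: no outgoing edge → L
4: can move to 10, which is L ⇒ W
9: can move to 10, which is L ⇒ W
3: can move to 10, which is L ⇒ W
1: moves to 3(W), 4(W); every one is W ⇒ L
6: can move to 10, which is L ⇒ W
7: can move to 10, which is L ⇒ W
2: can move to 1, which is L ⇒ W
5: can move to 10, which is L ⇒ W
8: moves to 3(W), 9(W); every one is W ⇒ L
The L vertices are 1, 8, 10; that is 3 in all.

3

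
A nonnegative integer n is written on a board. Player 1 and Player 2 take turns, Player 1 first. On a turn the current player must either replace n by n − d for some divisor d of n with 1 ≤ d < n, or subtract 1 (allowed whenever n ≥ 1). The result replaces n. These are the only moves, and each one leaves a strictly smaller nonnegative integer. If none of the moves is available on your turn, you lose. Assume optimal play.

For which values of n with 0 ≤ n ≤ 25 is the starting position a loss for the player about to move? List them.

0, 2, 5, 7, 9, 11, 13, 15, 17, 19, 21, 23, 25

Compute win/loss labels from the base case upward. A position with no move is L. Any other position is W if it can reach an L in one move, else L.
n=0: no move → L
n=1: W (go to 0, an L position)
n=2: L (sole option 1(W) is W)
n=3: W (go to 2, an L position)
n=4: W (go to 2, an L position)
n=5: L (sole option 4(W) is W)
n=6: W (go to 5, an L position)
n=7: L (sole option 6(W) is W)
n=8: W (go to 7, an L position)
n=9: L (options 6(W), 8(W) are all W)
n=10: W (go to 5, an L position)
n=11: L (sole option 10(W) is W)
n=12: W (go to 9, an L position)
n=13: L (sole option 12(W) is W)
n=14: W (go to 7, an L position)
n=15: L (options 10(W), 12(W), 14(W) are all W)
n=16: W (go to 15, an L position)
n=17: L (sole option 16(W) is W)
n=18: W (go to 9, an L position)
n=19: L (sole option 18(W) is W)
n=20: W (go to 15, an L position)
n=21: L (options 14(W), 18(W), 20(W) are all W)
n=22: W (go to 11, an L position)
n=23: L (sole option 22(W) is W)
n=24: W (go to 21, an L position)
n=25: L (options 20(W), 24(W) are all W)
The losing starting values of n are exactly the entries labelled L in this table (13 of them).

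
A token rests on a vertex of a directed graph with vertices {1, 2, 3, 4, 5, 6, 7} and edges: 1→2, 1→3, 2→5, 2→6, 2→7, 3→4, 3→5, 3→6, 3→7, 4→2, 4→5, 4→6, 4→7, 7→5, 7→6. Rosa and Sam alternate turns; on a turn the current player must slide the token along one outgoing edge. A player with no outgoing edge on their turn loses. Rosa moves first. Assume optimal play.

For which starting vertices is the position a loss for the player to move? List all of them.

Work bottom-up. With no move the player to move loses. Otherwise the position is W if at least one move leads to an L position for the opponent, and L if every move leads to a W.
Every edge goes from a vertex to one that appears earlier in the order 6, 5, 7, 2, 4, 3, 1, so processing vertices in that order labels each vertex after all of its successors.
6: no outgoing edge → L
5: no outgoing edge → L
7: can move to 5, which is L ⇒ W
2: can move to 5, which is L ⇒ W
4: can move to 5, which is L ⇒ W
3: can move to 5, which is L ⇒ W
1: moves to 3(W), 2(W); every one is W ⇒ L
Reading off the rows marked L gives the requested list; there are 3 such vertices.

1, 5, 6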